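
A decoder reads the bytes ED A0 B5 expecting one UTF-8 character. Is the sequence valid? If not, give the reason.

invalid (encodes a surrogate (U+D800–U+DFFF))

Structurally a 3-byte sequence; payload = 0xD835.
But 0xD835 is in U+D800–U+DFFF, the surrogate range. Surrogates are not Unicode scalar values and are forbidden in UTF-8.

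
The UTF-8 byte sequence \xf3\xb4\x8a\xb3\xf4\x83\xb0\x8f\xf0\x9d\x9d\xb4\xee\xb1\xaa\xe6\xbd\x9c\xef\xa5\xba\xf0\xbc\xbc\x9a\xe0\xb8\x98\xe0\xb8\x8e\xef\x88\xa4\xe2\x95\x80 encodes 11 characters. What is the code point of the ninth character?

U+0E0E

Offset 0: leading byte 0xF3 = 11110011 → 4-byte char #1 = F3 B4 8A B3.
Offset 4: leading byte 0xF4 = 11110100 → 4-byte char #2 = F4 83 B0 8F.
Offset 8: leading byte 0xF0 = 11110000 → 4-byte char #3 = F0 9D 9D B4.
Offset 12: leading byte 0xEE = 11101110 → 3-byte char #4 = EE B1 AA.
Offset 15: leading byte 0xE6 = 11100110 → 3-byte char #5 = E6 BD 9C.
Offset 18: leading byte 0xEF = 11101111 → 3-byte char #6 = EF A5 BA.
Offset 21: leading byte 0xF0 = 11110000 → 4-byte char #7 = F0 BC BC 9A.
Offset 25: leading byte 0xE0 = 11100000 → 3-byte char #8 = E0 B8 98.
Offset 28: leading byte 0xE0 = 11100000 → 3-byte char #9 = E0 B8 8E.
Leading byte 0xE0 = 11100000 matches 1110xxxx → 3-byte sequence.
Byte 1: 0xE0 = 11100000, payload 0000 (4 bits).
Byte 2: 0xB8 = 10111000 (10xxxxxx ✓), payload 111000.
Byte 3: 0x8E = 10001110 (10xxxxxx ✓), payload 001110.
Concatenate: 0000111000001110 = 0xE0E (16 bits → U+0E0E).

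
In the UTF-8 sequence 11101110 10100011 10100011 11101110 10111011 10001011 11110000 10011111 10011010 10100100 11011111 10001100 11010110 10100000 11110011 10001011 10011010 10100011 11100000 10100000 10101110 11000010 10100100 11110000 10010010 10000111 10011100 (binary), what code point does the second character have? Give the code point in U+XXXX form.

Offset 0: leading byte 0xEE = 11101110 → 3-byte char #1 = EE A3 A3.
Offset 3: leading byte 0xEE = 11101110 → 3-byte char #2 = EE BB 8B.
Leading byte 0xEE = 11101110 matches 1110xxxx → 3-byte sequence.
Byte 1: 0xEE = 11101110, payload 1110 (4 bits).
Byte 2: 0xBB = 10111011 (10xxxxxx ✓), payload 111011.
Byte 3: 0x8B = 10001011 (10xxxxxx ✓), payload 001011.
Concatenate: 1110111011001011 = 0xEECB (16 bits → U+EECB).

U+EECB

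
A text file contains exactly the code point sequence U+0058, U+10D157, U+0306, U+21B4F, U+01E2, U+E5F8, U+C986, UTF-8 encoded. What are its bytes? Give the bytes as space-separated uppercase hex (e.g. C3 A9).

U+0058: 1-byte form → 58.
U+10D157: 4-byte form → F4 8D 85 97.
U+0306: 2-byte form → CC 86.
U+21B4F: 4-byte form → F0 A1 AD 8F.
U+01E2: 2-byte form → C7 A2.
U+E5F8: 3-byte form → EE 97 B8.
U+C986: 3-byte form → EC A6 86.
Concatenated (19 bytes): 58 F4 8D 85 97 CC 86 F0 A1 AD 8F C7 A2 EE 97 B8 EC A6 86.

58 F4 8D 85 97 CC 86 F0 A1 AD 8F C7 A2 EE 97 B8 EC A6 86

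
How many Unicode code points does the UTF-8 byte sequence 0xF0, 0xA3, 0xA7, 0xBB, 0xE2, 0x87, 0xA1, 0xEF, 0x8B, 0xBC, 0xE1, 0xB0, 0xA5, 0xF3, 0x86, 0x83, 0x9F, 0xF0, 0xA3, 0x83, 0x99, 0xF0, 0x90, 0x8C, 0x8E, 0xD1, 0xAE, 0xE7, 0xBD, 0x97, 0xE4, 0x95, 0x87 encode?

10

Byte at offset 0: 0xF0 = 11110000 → 4-byte char (#1). Advance 4.
Byte at offset 4: 0xE2 = 11100010 → 3-byte char (#2). Advance 3.
Byte at offset 7: 0xEF = 11101111 → 3-byte char (#3). Advance 3.
Byte at offset 10: 0xE1 = 11100001 → 3-byte char (#4). Advance 3.
Byte at offset 13: 0xF3 = 11110011 → 4-byte char (#5). Advance 4.
Byte at offset 17: 0xF0 = 11110000 → 4-byte char (#6). Advance 4.
Byte at offset 21: 0xF0 = 11110000 → 4-byte char (#7). Advance 4.
Byte at offset 25: 0xD1 = 11010001 → 2-byte char (#8). Advance 2.
Byte at offset 27: 0xE7 = 11100111 → 3-byte char (#9). Advance 3.
Byte at offset 30: 0xE4 = 11100100 → 3-byte char (#10). Advance 3.
Reached end at offset 33 after 10 code points.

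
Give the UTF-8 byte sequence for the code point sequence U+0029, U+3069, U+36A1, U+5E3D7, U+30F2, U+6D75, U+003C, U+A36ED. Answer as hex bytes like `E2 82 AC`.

U+0029: 1-byte form → 29.
U+3069: 3-byte form → E3 81 A9.
U+36A1: 3-byte form → E3 9A A1.
U+5E3D7: 4-byte form → F1 9E 8F 97.
U+30F2: 3-byte form → E3 83 B2.
U+6D75: 3-byte form → E6 B5 B5.
U+003C: 1-byte form → 3C.
U+A36ED: 4-byte form → F2 A3 9B AD.
Concatenated (22 bytes): 29 E3 81 A9 E3 9A A1 F1 9E 8F 97 E3 83 B2 E6 B5 B5 3C F2 A3 9B AD.

29 E3 81 A9 E3 9A A1 F1 9E 8F 97 E3 83 B2 E6 B5 B5 3C F2 A3 9B AD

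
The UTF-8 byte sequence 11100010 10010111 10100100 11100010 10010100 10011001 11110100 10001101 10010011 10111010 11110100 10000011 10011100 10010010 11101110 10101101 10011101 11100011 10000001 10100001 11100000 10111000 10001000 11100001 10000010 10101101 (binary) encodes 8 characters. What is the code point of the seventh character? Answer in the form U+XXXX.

Offset 0: leading byte 0xE2 = 11100010 → 3-byte char #1 = E2 97 A4.
Offset 3: leading byte 0xE2 = 11100010 → 3-byte char #2 = E2 94 99.
Offset 6: leading byte 0xF4 = 11110100 → 4-byte char #3 = F4 8D 93 BA.
Offset 10: leading byte 0xF4 = 11110100 → 4-byte char #4 = F4 83 9C 92.
Offset 14: leading byte 0xEE = 11101110 → 3-byte char #5 = EE AD 9D.
Offset 17: leading byte 0xE3 = 11100011 → 3-byte char #6 = E3 81 A1.
Offset 20: leading byte 0xE0 = 11100000 → 3-byte char #7 = E0 B8 88.
Leading byte 0xE0 = 11100000 matches 1110xxxx → 3-byte sequence.
Byte 1: 0xE0 = 11100000, payload 0000 (4 bits).
Byte 2: 0xB8 = 10111000 (10xxxxxx ✓), payload 111000.
Byte 3: 0x88 = 10001000 (10xxxxxx ✓), payload 001000.
Concatenate: 0000111000001000 = 0xE08 (16 bits → U+0E08).

U+0E08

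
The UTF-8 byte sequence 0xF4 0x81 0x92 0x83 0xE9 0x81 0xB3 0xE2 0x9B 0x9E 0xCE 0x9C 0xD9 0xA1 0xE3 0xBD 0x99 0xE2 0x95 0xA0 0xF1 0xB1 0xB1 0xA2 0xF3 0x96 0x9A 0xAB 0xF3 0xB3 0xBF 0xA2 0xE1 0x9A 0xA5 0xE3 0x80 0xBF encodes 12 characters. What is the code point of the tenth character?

Offset 0: leading byte 0xF4 = 11110100 → 4-byte char #1 = F4 81 92 83.
Offset 4: leading byte 0xE9 = 11101001 → 3-byte char #2 = E9 81 B3.
Offset 7: leading byte 0xE2 = 11100010 → 3-byte char #3 = E2 9B 9E.
Offset 10: leading byte 0xCE = 11001110 → 2-byte char #4 = CE 9C.
Offset 12: leading byte 0xD9 = 11011001 → 2-byte char #5 = D9 A1.
Offset 14: leading byte 0xE3 = 11100011 → 3-byte char #6 = E3 BD 99.
Offset 17: leading byte 0xE2 = 11100010 → 3-byte char #7 = E2 95 A0.
Offset 20: leading byte 0xF1 = 11110001 → 4-byte char #8 = F1 B1 B1 A2.
Offset 24: leading byte 0xF3 = 11110011 → 4-byte char #9 = F3 96 9A AB.
Offset 28: leading byte 0xF3 = 11110011 → 4-byte char #10 = F3 B3 BF A2.
Leading byte 0xF3 = 11110011 matches 11110xxx → 4-byte sequence.
Byte 1: 0xF3 = 11110011, payload 011 (3 bits).
Byte 2: 0xB3 = 10110011 (10xxxxxx ✓), payload 110011.
Byte 3: 0xBF = 10111111 (10xxxxxx ✓), payload 111111.
Byte 4: 0xA2 = 10100010 (10xxxxxx ✓), payload 100010.
Concatenate: 011110011111111100010 = 0xF3FE2 (21 bits → U+F3FE2).

U+F3FE2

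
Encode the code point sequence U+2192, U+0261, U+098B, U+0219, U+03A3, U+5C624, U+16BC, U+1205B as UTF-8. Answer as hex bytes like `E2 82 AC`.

U+2192: 3-byte form → E2 86 92.
U+0261: 2-byte form → C9 A1.
U+098B: 3-byte form → E0 A6 8B.
U+0219: 2-byte form → C8 99.
U+03A3: 2-byte form → CE A3.
U+5C624: 4-byte form → F1 9C 98 A4.
U+16BC: 3-byte form → E1 9A BC.
U+1205B: 4-byte form → F0 92 81 9B.
Concatenated (23 bytes): E2 86 92 C9 A1 E0 A6 8B C8 99 CE A3 F1 9C 98 A4 E1 9A BC F0 92 81 9B.

E2 86 92 C9 A1 E0 A6 8B C8 99 CE A3 F1 9C 98 A4 E1 9A BC F0 92 81 9B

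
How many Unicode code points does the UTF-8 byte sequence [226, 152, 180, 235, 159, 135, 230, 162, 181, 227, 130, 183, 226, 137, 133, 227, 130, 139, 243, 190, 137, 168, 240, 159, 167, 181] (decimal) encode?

8

Byte at offset 0: 0xE2 = 11100010 → 3-byte char (#1). Advance 3.
Byte at offset 3: 0xEB = 11101011 → 3-byte char (#2). Advance 3.
Byte at offset 6: 0xE6 = 11100110 → 3-byte char (#3). Advance 3.
Byte at offset 9: 0xE3 = 11100011 → 3-byte char (#4). Advance 3.
Byte at offset 12: 0xE2 = 11100010 → 3-byte char (#5). Advance 3.
Byte at offset 15: 0xE3 = 11100011 → 3-byte char (#6). Advance 3.
Byte at offset 18: 0xF3 = 11110011 → 4-byte char (#7). Advance 4.
Byte at offset 22: 0xF0 = 11110000 → 4-byte char (#8). Advance 4.
Reached end at offset 26 after 8 code points.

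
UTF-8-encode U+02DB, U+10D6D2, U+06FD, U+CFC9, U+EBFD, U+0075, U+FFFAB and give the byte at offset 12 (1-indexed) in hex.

1-indexed offset 12 is 0-indexed offset 11.
U+02DB → 2-byte form CB 9B at offsets 0–1.
U+10D6D2 → 4-byte form F4 8D 9B 92 at offsets 2–5.
U+06FD → 2-byte form DB BD at offsets 6–7.
U+CFC9 → 3-byte form EC BF 89 at offsets 8–10.
U+EBFD → 3-byte form EE AF BD at offsets 11–13.
Offset 11 falls in char 5's range; it's byte 1 of EE AF BD = 0xEE.

0xEE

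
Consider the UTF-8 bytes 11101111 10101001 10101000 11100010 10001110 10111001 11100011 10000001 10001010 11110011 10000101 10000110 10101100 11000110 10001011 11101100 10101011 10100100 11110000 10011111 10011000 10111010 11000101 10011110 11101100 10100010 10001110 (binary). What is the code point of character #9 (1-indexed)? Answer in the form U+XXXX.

U+C88E

Offset 0: leading byte 0xEF = 11101111 → 3-byte char #1 = EF A9 A8.
Offset 3: leading byte 0xE2 = 11100010 → 3-byte char #2 = E2 8E B9.
Offset 6: leading byte 0xE3 = 11100011 → 3-byte char #3 = E3 81 8A.
Offset 9: leading byte 0xF3 = 11110011 → 4-byte char #4 = F3 85 86 AC.
Offset 13: leading byte 0xC6 = 11000110 → 2-byte char #5 = C6 8B.
Offset 15: leading byte 0xEC = 11101100 → 3-byte char #6 = EC AB A4.
Offset 18: leading byte 0xF0 = 11110000 → 4-byte char #7 = F0 9F 98 BA.
Offset 22: leading byte 0xC5 = 11000101 → 2-byte char #8 = C5 9E.
Offset 24: leading byte 0xEC = 11101100 → 3-byte char #9 = EC A2 8E.
Leading byte 0xEC = 11101100 matches 1110xxxx → 3-byte sequence.
Byte 1: 0xEC = 11101100, payload 1100 (4 bits).
Byte 2: 0xA2 = 10100010 (10xxxxxx ✓), payload 100010.
Byte 3: 0x8E = 10001110 (10xxxxxx ✓), payload 001110.
Concatenate: 1100100010001110 = 0xC88E (16 bits → U+C88E).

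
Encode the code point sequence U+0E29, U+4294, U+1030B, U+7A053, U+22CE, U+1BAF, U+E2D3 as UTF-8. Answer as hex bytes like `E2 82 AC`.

U+0E29: 3-byte form → E0 B8 A9.
U+4294: 3-byte form → E4 8A 94.
U+1030B: 4-byte form → F0 90 8C 8B.
U+7A053: 4-byte form → F1 BA 81 93.
U+22CE: 3-byte form → E2 8B 8E.
U+1BAF: 3-byte form → E1 AE AF.
U+E2D3: 3-byte form → EE 8B 93.
Concatenated (23 bytes): E0 B8 A9 E4 8A 94 F0 90 8C 8B F1 BA 81 93 E2 8B 8E E1 AE AF EE 8B 93.

E0 B8 A9 E4 8A 94 F0 90 8C 8B F1 BA 81 93 E2 8B 8E E1 AE AF EE 8B 93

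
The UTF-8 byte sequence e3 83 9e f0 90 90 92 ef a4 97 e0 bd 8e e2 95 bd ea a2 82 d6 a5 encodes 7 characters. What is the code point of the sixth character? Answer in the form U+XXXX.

Offset 0: leading byte 0xE3 = 11100011 → 3-byte char #1 = E3 83 9E.
Offset 3: leading byte 0xF0 = 11110000 → 4-byte char #2 = F0 90 90 92.
Offset 7: leading byte 0xEF = 11101111 → 3-byte char #3 = EF A4 97.
Offset 10: leading byte 0xE0 = 11100000 → 3-byte char #4 = E0 BD 8E.
Offset 13: leading byte 0xE2 = 11100010 → 3-byte char #5 = E2 95 BD.
Offset 16: leading byte 0xEA = 11101010 → 3-byte char #6 = EA A2 82.
Leading byte 0xEA = 11101010 matches 1110xxxx → 3-byte sequence.
Byte 1: 0xEA = 11101010, payload 1010 (4 bits).
Byte 2: 0xA2 = 10100010 (10xxxxxx ✓), payload 100010.
Byte 3: 0x82 = 10000010 (10xxxxxx ✓), payload 000010.
Concatenate: 1010100010000010 = 0xA882 (16 bits → U+A882).

U+A882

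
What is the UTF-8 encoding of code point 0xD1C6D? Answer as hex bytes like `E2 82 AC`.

F3 91 B1 AD

U+D1C6D = 0xD1C6D = 859245 decimal. In range U+10000–U+10FFFF → 4-byte form: 11110xxx 10xxxxxx 10xxxxxx 10xxxxxx.
Binary (21 bits): 011010001110001101101.
Split 3+6+6+6: 011 | 010001 | 110001 | 101101.
Byte 1: 11110011 = 0xF3.
Byte 2: 10010001 = 0x91.
Byte 3: 10110001 = 0xB1.
Byte 4: 10101101 = 0xAD.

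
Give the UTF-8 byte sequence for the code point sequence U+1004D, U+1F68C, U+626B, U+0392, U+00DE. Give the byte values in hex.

F0 90 81 8D F0 9F 9A 8C E6 89 AB CE 92 C3 9E

U+1004D: 4-byte form → F0 90 81 8D.
U+1F68C: 4-byte form → F0 9F 9A 8C.
U+626B: 3-byte form → E6 89 AB.
U+0392: 2-byte form → CE 92.
U+00DE: 2-byte form → C3 9E.
Concatenated (15 bytes): F0 90 81 8D F0 9F 9A 8C E6 89 AB CE 92 C3 9E.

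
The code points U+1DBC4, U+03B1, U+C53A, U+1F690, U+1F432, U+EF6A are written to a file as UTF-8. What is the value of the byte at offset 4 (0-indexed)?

0xCE

U+1DBC4 → 4-byte form F0 9D AF 84 at offsets 0–3.
U+03B1 → 2-byte form CE B1 at offsets 4–5.
Offset 4 falls in char 2's range; it's byte 1 of CE B1 = 0xCE.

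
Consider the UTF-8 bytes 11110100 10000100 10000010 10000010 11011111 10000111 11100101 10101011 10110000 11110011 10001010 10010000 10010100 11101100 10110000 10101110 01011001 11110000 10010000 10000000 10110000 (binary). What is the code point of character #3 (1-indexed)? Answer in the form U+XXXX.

Offset 0: leading byte 0xF4 = 11110100 → 4-byte char #1 = F4 84 82 82.
Offset 4: leading byte 0xDF = 11011111 → 2-byte char #2 = DF 87.
Offset 6: leading byte 0xE5 = 11100101 → 3-byte char #3 = E5 AB B0.
Leading byte 0xE5 = 11100101 matches 1110xxxx → 3-byte sequence.
Byte 1: 0xE5 = 11100101, payload 0101 (4 bits).
Byte 2: 0xAB = 10101011 (10xxxxxx ✓), payload 101011.
Byte 3: 0xB0 = 10110000 (10xxxxxx ✓), payload 110000.
Concatenate: 0101101011110000 = 0x5AF0 (16 bits → U+5AF0).

U+5AF0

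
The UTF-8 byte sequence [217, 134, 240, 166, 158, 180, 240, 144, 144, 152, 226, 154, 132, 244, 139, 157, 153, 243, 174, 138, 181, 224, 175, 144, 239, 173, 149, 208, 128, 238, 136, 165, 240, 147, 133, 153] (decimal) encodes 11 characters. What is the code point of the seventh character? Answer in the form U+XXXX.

Offset 0: leading byte 0xD9 = 11011001 → 2-byte char #1 = D9 86.
Offset 2: leading byte 0xF0 = 11110000 → 4-byte char #2 = F0 A6 9E B4.
Offset 6: leading byte 0xF0 = 11110000 → 4-byte char #3 = F0 90 90 98.
Offset 10: leading byte 0xE2 = 11100010 → 3-byte char #4 = E2 9A 84.
Offset 13: leading byte 0xF4 = 11110100 → 4-byte char #5 = F4 8B 9D 99.
Offset 17: leading byte 0xF3 = 11110011 → 4-byte char #6 = F3 AE 8A B5.
Offset 21: leading byte 0xE0 = 11100000 → 3-byte char #7 = E0 AF 90.
Leading byte 0xE0 = 11100000 matches 1110xxxx → 3-byte sequence.
Byte 1: 0xE0 = 11100000, payload 0000 (4 bits).
Byte 2: 0xAF = 10101111 (10xxxxxx ✓), payload 101111.
Byte 3: 0x90 = 10010000 (10xxxxxx ✓), payload 010000.
Concatenate: 0000101111010000 = 0xBD0 (16 bits → U+0BD0).

U+0BD0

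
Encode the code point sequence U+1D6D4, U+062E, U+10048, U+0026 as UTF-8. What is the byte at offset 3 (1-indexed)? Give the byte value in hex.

1-indexed offset 3 is 0-indexed offset 2.
U+1D6D4 → 4-byte form F0 9D 9B 94 at offsets 0–3.
Offset 2 falls in char 1's range; it's byte 3 of F0 9D 9B 94 = 0x9B.

0x9B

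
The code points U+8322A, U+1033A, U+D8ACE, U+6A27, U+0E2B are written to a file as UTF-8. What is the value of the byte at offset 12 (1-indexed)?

0x8E

1-indexed offset 12 is 0-indexed offset 11.
U+8322A → 4-byte form F2 83 88 AA at offsets 0–3.
U+1033A → 4-byte form F0 90 8C BA at offsets 4–7.
U+D8ACE → 4-byte form F3 98 AB 8E at offsets 8–11.
Offset 11 falls in char 3's range; it's byte 4 of F3 98 AB 8E = 0x8E.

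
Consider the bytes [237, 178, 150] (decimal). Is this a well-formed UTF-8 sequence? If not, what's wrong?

Structurally a 3-byte sequence; payload = 0xDC96.
But 0xDC96 is in U+D800–U+DFFF, the surrogate range. Surrogates are not Unicode scalar values and are forbidden in UTF-8.

invalid (encodes a surrogate (U+D800–U+DFFF))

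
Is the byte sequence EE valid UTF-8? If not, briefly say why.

invalid (sequence truncated)

Leading byte 0xEE = 11101110 → 3-byte form, but only 1 byte is present.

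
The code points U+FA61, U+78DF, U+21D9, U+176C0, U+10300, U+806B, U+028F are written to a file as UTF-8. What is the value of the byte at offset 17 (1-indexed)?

1-indexed offset 17 is 0-indexed offset 16.
U+FA61 → 3-byte form EF A9 A1 at offsets 0–2.
U+78DF → 3-byte form E7 A3 9F at offsets 3–5.
U+21D9 → 3-byte form E2 87 99 at offsets 6–8.
U+176C0 → 4-byte form F0 97 9B 80 at offsets 9–12.
U+10300 → 4-byte form F0 90 8C 80 at offsets 13–16.
Offset 16 falls in char 5's range; it's byte 4 of F0 90 8C 80 = 0x80.

0x80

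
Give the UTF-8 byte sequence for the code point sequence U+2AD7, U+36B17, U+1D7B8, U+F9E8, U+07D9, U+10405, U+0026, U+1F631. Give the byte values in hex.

E2 AB 97 F0 B6 AC 97 F0 9D 9E B8 EF A7 A8 DF 99 F0 90 90 85 26 F0 9F 98 B1

U+2AD7: 3-byte form → E2 AB 97.
U+36B17: 4-byte form → F0 B6 AC 97.
U+1D7B8: 4-byte form → F0 9D 9E B8.
U+F9E8: 3-byte form → EF A7 A8.
U+07D9: 2-byte form → DF 99.
U+10405: 4-byte form → F0 90 90 85.
U+0026: 1-byte form → 26.
U+1F631: 4-byte form → F0 9F 98 B1.
Concatenated (25 bytes): E2 AB 97 F0 B6 AC 97 F0 9D 9E B8 EF A7 A8 DF 99 F0 90 90 85 26 F0 9F 98 B1.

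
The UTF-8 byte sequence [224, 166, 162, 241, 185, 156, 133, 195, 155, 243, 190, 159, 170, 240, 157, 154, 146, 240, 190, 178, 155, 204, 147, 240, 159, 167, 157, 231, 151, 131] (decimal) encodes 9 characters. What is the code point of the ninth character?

U+75C3

Offset 0: leading byte 0xE0 = 11100000 → 3-byte char #1 = E0 A6 A2.
Offset 3: leading byte 0xF1 = 11110001 → 4-byte char #2 = F1 B9 9C 85.
Offset 7: leading byte 0xC3 = 11000011 → 2-byte char #3 = C3 9B.
Offset 9: leading byte 0xF3 = 11110011 → 4-byte char #4 = F3 BE 9F AA.
Offset 13: leading byte 0xF0 = 11110000 → 4-byte char #5 = F0 9D 9A 92.
Offset 17: leading byte 0xF0 = 11110000 → 4-byte char #6 = F0 BE B2 9B.
Offset 21: leading byte 0xCC = 11001100 → 2-byte char #7 = CC 93.
Offset 23: leading byte 0xF0 = 11110000 → 4-byte char #8 = F0 9F A7 9D.
Offset 27: leading byte 0xE7 = 11100111 → 3-byte char #9 = E7 97 83.
Leading byte 0xE7 = 11100111 matches 1110xxxx → 3-byte sequence.
Byte 1: 0xE7 = 11100111, payload 0111 (4 bits).
Byte 2: 0x97 = 10010111 (10xxxxxx ✓), payload 010111.
Byte 3: 0x83 = 10000011 (10xxxxxx ✓), payload 000011.
Concatenate: 0111010111000011 = 0x75C3 (16 bits → U+75C3).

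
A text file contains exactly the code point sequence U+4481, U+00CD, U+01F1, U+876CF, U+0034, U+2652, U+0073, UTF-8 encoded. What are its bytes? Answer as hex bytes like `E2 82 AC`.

U+4481: 3-byte form → E4 92 81.
U+00CD: 2-byte form → C3 8D.
U+01F1: 2-byte form → C7 B1.
U+876CF: 4-byte form → F2 87 9B 8F.
U+0034: 1-byte form → 34.
U+2652: 3-byte form → E2 99 92.
U+0073: 1-byte form → 73.
Concatenated (16 bytes): E4 92 81 C3 8D C7 B1 F2 87 9B 8F 34 E2 99 92 73.

E4 92 81 C3 8D C7 B1 F2 87 9B 8F 34 E2 99 92 73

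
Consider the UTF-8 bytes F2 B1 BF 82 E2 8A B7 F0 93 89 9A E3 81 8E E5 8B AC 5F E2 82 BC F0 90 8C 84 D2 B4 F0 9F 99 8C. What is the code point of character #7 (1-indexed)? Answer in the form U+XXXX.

U+20BC

Offset 0: leading byte 0xF2 = 11110010 → 4-byte char #1 = F2 B1 BF 82.
Offset 4: leading byte 0xE2 = 11100010 → 3-byte char #2 = E2 8A B7.
Offset 7: leading byte 0xF0 = 11110000 → 4-byte char #3 = F0 93 89 9A.
Offset 11: leading byte 0xE3 = 11100011 → 3-byte char #4 = E3 81 8E.
Offset 14: leading byte 0xE5 = 11100101 → 3-byte char #5 = E5 8B AC.
Offset 17: leading byte 0x5F = 01011111 → 1-byte char #6 = 5F.
Offset 18: leading byte 0xE2 = 11100010 → 3-byte char #7 = E2 82 BC.
Leading byte 0xE2 = 11100010 matches 1110xxxx → 3-byte sequence.
Byte 1: 0xE2 = 11100010, payload 0010 (4 bits).
Byte 2: 0x82 = 10000010 (10xxxxxx ✓), payload 000010.
Byte 3: 0xBC = 10111100 (10xxxxxx ✓), payload 111100.
Concatenate: 0010000010111100 = 0x20BC (16 bits → U+20BC).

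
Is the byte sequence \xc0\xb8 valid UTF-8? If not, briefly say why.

invalid (overlong encoding)

Leading byte 0xC0 = 11000000 → 2-byte form.
Continuation bytes all match 10xxxxxx. Payload decodes to 0x38.
But 0x38 < 0x80, the minimum for a 2-byte sequence — this is an overlong encoding.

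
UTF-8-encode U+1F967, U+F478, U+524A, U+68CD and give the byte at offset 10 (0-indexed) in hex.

0xE6

U+1F967 → 4-byte form F0 9F A5 A7 at offsets 0–3.
U+F478 → 3-byte form EF 91 B8 at offsets 4–6.
U+524A → 3-byte form E5 89 8A at offsets 7–9.
U+68CD → 3-byte form E6 A3 8D at offsets 10–12.
Offset 10 falls in char 4's range; it's byte 1 of E6 A3 8D = 0xE6.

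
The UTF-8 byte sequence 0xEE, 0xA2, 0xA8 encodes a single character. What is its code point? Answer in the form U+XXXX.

Leading byte 0xEE = 11101110 matches 1110xxxx → 3-byte sequence.
Byte 1: 0xEE = 11101110, payload 1110 (4 bits).
Byte 2: 0xA2 = 10100010 (10xxxxxx ✓), payload 100010.
Byte 3: 0xA8 = 10101000 (10xxxxxx ✓), payload 101000.
Concatenate: 1110100010101000 = 0xE8A8 (16 bits → U+E8A8).

U+E8A8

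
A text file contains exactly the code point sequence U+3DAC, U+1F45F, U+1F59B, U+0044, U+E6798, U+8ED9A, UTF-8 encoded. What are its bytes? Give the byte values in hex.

U+3DAC: 3-byte form → E3 B6 AC.
U+1F45F: 4-byte form → F0 9F 91 9F.
U+1F59B: 4-byte form → F0 9F 96 9B.
U+0044: 1-byte form → 44.
U+E6798: 4-byte form → F3 A6 9E 98.
U+8ED9A: 4-byte form → F2 8E B6 9A.
Concatenated (20 bytes): E3 B6 AC F0 9F 91 9F F0 9F 96 9B 44 F3 A6 9E 98 F2 8E B6 9A.

E3 B6 AC F0 9F 91 9F F0 9F 96 9B 44 F3 A6 9E 98 F2 8E B6 9A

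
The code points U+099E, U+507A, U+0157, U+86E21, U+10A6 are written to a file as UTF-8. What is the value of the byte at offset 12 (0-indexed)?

U+099E → 3-byte form E0 A6 9E at offsets 0–2.
U+507A → 3-byte form E5 81 BA at offsets 3–5.
U+0157 → 2-byte form C5 97 at offsets 6–7.
U+86E21 → 4-byte form F2 86 B8 A1 at offsets 8–11.
U+10A6 → 3-byte form E1 82 A6 at offsets 12–14.
Offset 12 falls in char 5's range; it's byte 1 of E1 82 A6 = 0xE1.

0xE1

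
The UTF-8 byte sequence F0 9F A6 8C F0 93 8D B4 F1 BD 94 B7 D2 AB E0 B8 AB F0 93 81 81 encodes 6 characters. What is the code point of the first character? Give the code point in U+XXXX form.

Offset 0: leading byte 0xF0 = 11110000 → 4-byte char #1 = F0 9F A6 8C.
Leading byte 0xF0 = 11110000 matches 11110xxx → 4-byte sequence.
Byte 1: 0xF0 = 11110000, payload 000 (3 bits).
Byte 2: 0x9F = 10011111 (10xxxxxx ✓), payload 011111.
Byte 3: 0xA6 = 10100110 (10xxxxxx ✓), payload 100110.
Byte 4: 0x8C = 10001100 (10xxxxxx ✓), payload 001100.
Concatenate: 000011111100110001100 = 0x1F98C (21 bits → U+1F98C).

U+1F98C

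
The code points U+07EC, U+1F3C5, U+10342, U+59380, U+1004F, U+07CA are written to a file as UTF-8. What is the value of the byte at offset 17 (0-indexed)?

U+07EC → 2-byte form DF AC at offsets 0–1.
U+1F3C5 → 4-byte form F0 9F 8F 85 at offsets 2–5.
U+10342 → 4-byte form F0 90 8D 82 at offsets 6–9.
U+59380 → 4-byte form F1 99 8E 80 at offsets 10–13.
U+1004F → 4-byte form F0 90 81 8F at offsets 14–17.
Offset 17 falls in char 5's range; it's byte 4 of F0 90 81 8F = 0x8F.

0x8F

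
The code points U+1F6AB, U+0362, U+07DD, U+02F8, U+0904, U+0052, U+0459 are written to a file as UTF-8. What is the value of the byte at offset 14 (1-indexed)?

0x52

1-indexed offset 14 is 0-indexed offset 13.
U+1F6AB → 4-byte form F0 9F 9A AB at offsets 0–3.
U+0362 → 2-byte form CD A2 at offsets 4–5.
U+07DD → 2-byte form DF 9D at offsets 6–7.
U+02F8 → 2-byte form CB B8 at offsets 8–9.
U+0904 → 3-byte form E0 A4 84 at offsets 10–12.
U+0052 → 1-byte form 52 at offsets 13–13.
Offset 13 falls in char 6's range; it's byte 1 of 52 = 0x52.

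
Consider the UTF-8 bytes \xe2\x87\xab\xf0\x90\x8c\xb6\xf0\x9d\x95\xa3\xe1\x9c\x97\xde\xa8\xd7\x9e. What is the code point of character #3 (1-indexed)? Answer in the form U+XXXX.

Offset 0: leading byte 0xE2 = 11100010 → 3-byte char #1 = E2 87 AB.
Offset 3: leading byte 0xF0 = 11110000 → 4-byte char #2 = F0 90 8C B6.
Offset 7: leading byte 0xF0 = 11110000 → 4-byte char #3 = F0 9D 95 A3.
Leading byte 0xF0 = 11110000 matches 11110xxx → 4-byte sequence.
Byte 1: 0xF0 = 11110000, payload 000 (3 bits).
Byte 2: 0x9D = 10011101 (10xxxxxx ✓), payload 011101.
Byte 3: 0x95 = 10010101 (10xxxxxx ✓), payload 010101.
Byte 4: 0xA3 = 10100011 (10xxxxxx ✓), payload 100011.
Concatenate: 000011101010101100011 = 0x1D563 (21 bits → U+1D563).

U+1D563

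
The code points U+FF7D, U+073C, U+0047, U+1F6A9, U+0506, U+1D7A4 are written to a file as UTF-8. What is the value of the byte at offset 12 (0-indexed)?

U+FF7D → 3-byte form EF BD BD at offsets 0–2.
U+073C → 2-byte form DC BC at offsets 3–4.
U+0047 → 1-byte form 47 at offsets 5–5.
U+1F6A9 → 4-byte form F0 9F 9A A9 at offsets 6–9.
U+0506 → 2-byte form D4 86 at offsets 10–11.
U+1D7A4 → 4-byte form F0 9D 9E A4 at offsets 12–15.
Offset 12 falls in char 6's range; it's byte 1 of F0 9D 9E A4 = 0xF0.

0xF0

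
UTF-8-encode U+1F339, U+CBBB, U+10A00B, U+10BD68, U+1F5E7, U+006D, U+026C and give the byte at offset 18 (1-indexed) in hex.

1-indexed offset 18 is 0-indexed offset 17.
U+1F339 → 4-byte form F0 9F 8C B9 at offsets 0–3.
U+CBBB → 3-byte form EC AE BB at offsets 4–6.
U+10A00B → 4-byte form F4 8A 80 8B at offsets 7–10.
U+10BD68 → 4-byte form F4 8B B5 A8 at offsets 11–14.
U+1F5E7 → 4-byte form F0 9F 97 A7 at offsets 15–18.
Offset 17 falls in char 5's range; it's byte 3 of F0 9F 97 A7 = 0x97.

0x97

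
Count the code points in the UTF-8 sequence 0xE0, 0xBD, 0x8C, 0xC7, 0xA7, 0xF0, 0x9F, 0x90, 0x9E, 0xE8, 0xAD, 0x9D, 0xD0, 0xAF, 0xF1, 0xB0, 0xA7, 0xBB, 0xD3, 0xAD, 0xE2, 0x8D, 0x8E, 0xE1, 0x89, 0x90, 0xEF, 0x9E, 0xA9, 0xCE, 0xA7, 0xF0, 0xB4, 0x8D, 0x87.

12

Byte at offset 0: 0xE0 = 11100000 → 3-byte char (#1). Advance 3.
Byte at offset 3: 0xC7 = 11000111 → 2-byte char (#2). Advance 2.
Byte at offset 5: 0xF0 = 11110000 → 4-byte char (#3). Advance 4.
Byte at offset 9: 0xE8 = 11101000 → 3-byte char (#4). Advance 3.
Byte at offset 12: 0xD0 = 11010000 → 2-byte char (#5). Advance 2.
Byte at offset 14: 0xF1 = 11110001 → 4-byte char (#6). Advance 4.
Byte at offset 18: 0xD3 = 11010011 → 2-byte char (#7). Advance 2.
Byte at offset 20: 0xE2 = 11100010 → 3-byte char (#8). Advance 3.
Byte at offset 23: 0xE1 = 11100001 → 3-byte char (#9). Advance 3.
Byte at offset 26: 0xEF = 11101111 → 3-byte char (#10). Advance 3.
Byte at offset 29: 0xCE = 11001110 → 2-byte char (#11). Advance 2.
Byte at offset 31: 0xF0 = 11110000 → 4-byte char (#12). Advance 4.
Reached end at offset 35 after 12 code points.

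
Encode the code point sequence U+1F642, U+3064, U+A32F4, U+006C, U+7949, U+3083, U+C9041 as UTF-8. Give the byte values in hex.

F0 9F 99 82 E3 81 A4 F2 A3 8B B4 6C E7 A5 89 E3 82 83 F3 89 81 81

U+1F642: 4-byte form → F0 9F 99 82.
U+3064: 3-byte form → E3 81 A4.
U+A32F4: 4-byte form → F2 A3 8B B4.
U+006C: 1-byte form → 6C.
U+7949: 3-byte form → E7 A5 89.
U+3083: 3-byte form → E3 82 83.
U+C9041: 4-byte form → F3 89 81 81.
Concatenated (22 bytes): F0 9F 99 82 E3 81 A4 F2 A3 8B B4 6C E7 A5 89 E3 82 83 F3 89 81 81.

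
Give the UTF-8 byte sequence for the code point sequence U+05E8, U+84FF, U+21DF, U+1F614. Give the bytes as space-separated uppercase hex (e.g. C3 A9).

U+05E8: 2-byte form → D7 A8.
U+84FF: 3-byte form → E8 93 BF.
U+21DF: 3-byte form → E2 87 9F.
U+1F614: 4-byte form → F0 9F 98 94.
Concatenated (12 bytes): D7 A8 E8 93 BF E2 87 9F F0 9F 98 94.

D7 A8 E8 93 BF E2 87 9F F0 9F 98 94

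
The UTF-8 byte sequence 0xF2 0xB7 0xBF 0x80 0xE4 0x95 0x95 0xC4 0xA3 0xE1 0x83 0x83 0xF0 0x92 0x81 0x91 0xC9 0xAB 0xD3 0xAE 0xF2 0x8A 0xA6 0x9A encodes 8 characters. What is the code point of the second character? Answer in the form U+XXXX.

U+4555

Offset 0: leading byte 0xF2 = 11110010 → 4-byte char #1 = F2 B7 BF 80.
Offset 4: leading byte 0xE4 = 11100100 → 3-byte char #2 = E4 95 95.
Leading byte 0xE4 = 11100100 matches 1110xxxx → 3-byte sequence.
Byte 1: 0xE4 = 11100100, payload 0100 (4 bits).
Byte 2: 0x95 = 10010101 (10xxxxxx ✓), payload 010101.
Byte 3: 0x95 = 10010101 (10xxxxxx ✓), payload 010101.
Concatenate: 0100010101010101 = 0x4555 (16 bits → U+4555).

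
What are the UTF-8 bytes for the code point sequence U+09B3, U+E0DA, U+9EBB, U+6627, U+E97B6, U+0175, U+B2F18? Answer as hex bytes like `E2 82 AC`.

U+09B3: 3-byte form → E0 A6 B3.
U+E0DA: 3-byte form → EE 83 9A.
U+9EBB: 3-byte form → E9 BA BB.
U+6627: 3-byte form → E6 98 A7.
U+E97B6: 4-byte form → F3 A9 9E B6.
U+0175: 2-byte form → C5 B5.
U+B2F18: 4-byte form → F2 B2 BC 98.
Concatenated (22 bytes): E0 A6 B3 EE 83 9A E9 BA BB E6 98 A7 F3 A9 9E B6 C5 B5 F2 B2 BC 98.

E0 A6 B3 EE 83 9A E9 BA BB E6 98 A7 F3 A9 9E B6 C5 B5 F2 B2 BC 98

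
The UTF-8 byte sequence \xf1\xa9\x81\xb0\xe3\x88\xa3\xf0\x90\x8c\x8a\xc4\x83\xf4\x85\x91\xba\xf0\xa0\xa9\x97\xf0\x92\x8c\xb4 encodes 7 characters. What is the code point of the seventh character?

Offset 0: leading byte 0xF1 = 11110001 → 4-byte char #1 = F1 A9 81 B0.
Offset 4: leading byte 0xE3 = 11100011 → 3-byte char #2 = E3 88 A3.
Offset 7: leading byte 0xF0 = 11110000 → 4-byte char #3 = F0 90 8C 8A.
Offset 11: leading byte 0xC4 = 11000100 → 2-byte char #4 = C4 83.
Offset 13: leading byte 0xF4 = 11110100 → 4-byte char #5 = F4 85 91 BA.
Offset 17: leading byte 0xF0 = 11110000 → 4-byte char #6 = F0 A0 A9 97.
Offset 21: leading byte 0xF0 = 11110000 → 4-byte char #7 = F0 92 8C B4.
Leading byte 0xF0 = 11110000 matches 11110xxx → 4-byte sequence.
Byte 1: 0xF0 = 11110000, payload 000 (3 bits).
Byte 2: 0x92 = 10010010 (10xxxxxx ✓), payload 010010.
Byte 3: 0x8C = 10001100 (10xxxxxx ✓), payload 001100.
Byte 4: 0xB4 = 10110100 (10xxxxxx ✓), payload 110100.
Concatenate: 000010010001100110100 = 0x12334 (21 bits → U+12334).

U+12334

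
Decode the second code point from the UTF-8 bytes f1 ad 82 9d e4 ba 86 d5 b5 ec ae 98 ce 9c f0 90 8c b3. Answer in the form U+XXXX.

Offset 0: leading byte 0xF1 = 11110001 → 4-byte char #1 = F1 AD 82 9D.
Offset 4: leading byte 0xE4 = 11100100 → 3-byte char #2 = E4 BA 86.
Leading byte 0xE4 = 11100100 matches 1110xxxx → 3-byte sequence.
Byte 1: 0xE4 = 11100100, payload 0100 (4 bits).
Byte 2: 0xBA = 10111010 (10xxxxxx ✓), payload 111010.
Byte 3: 0x86 = 10000110 (10xxxxxx ✓), payload 000110.
Concatenate: 0100111010000110 = 0x4E86 (16 bits → U+4E86).

U+4E86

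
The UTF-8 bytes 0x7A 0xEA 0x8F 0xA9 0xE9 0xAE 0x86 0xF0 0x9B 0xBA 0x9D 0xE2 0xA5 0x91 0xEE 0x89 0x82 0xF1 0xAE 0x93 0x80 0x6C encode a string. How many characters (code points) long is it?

8

Byte at offset 0: 0x7A = 01111010 → 1-byte char (#1). Advance 1.
Byte at offset 1: 0xEA = 11101010 → 3-byte char (#2). Advance 3.
Byte at offset 4: 0xE9 = 11101001 → 3-byte char (#3). Advance 3.
Byte at offset 7: 0xF0 = 11110000 → 4-byte char (#4). Advance 4.
Byte at offset 11: 0xE2 = 11100010 → 3-byte char (#5). Advance 3.
Byte at offset 14: 0xEE = 11101110 → 3-byte char (#6). Advance 3.
Byte at offset 17: 0xF1 = 11110001 → 4-byte char (#7). Advance 4.
Byte at offset 21: 0x6C = 01101100 → 1-byte char (#8). Advance 1.
Reached end at offset 22 after 8 code points.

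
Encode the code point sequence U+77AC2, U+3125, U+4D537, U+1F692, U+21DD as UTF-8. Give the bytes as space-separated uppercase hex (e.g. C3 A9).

U+77AC2: 4-byte form → F1 B7 AB 82.
U+3125: 3-byte form → E3 84 A5.
U+4D537: 4-byte form → F1 8D 94 B7.
U+1F692: 4-byte form → F0 9F 9A 92.
U+21DD: 3-byte form → E2 87 9D.
Concatenated (18 bytes): F1 B7 AB 82 E3 84 A5 F1 8D 94 B7 F0 9F 9A 92 E2 87 9D.

F1 B7 AB 82 E3 84 A5 F1 8D 94 B7 F0 9F 9A 92 E2 87 9D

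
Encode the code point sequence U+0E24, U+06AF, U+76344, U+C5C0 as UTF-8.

E0 B8 A4 DA AF F1 B6 8D 84 EC 97 80

U+0E24: 3-byte form → E0 B8 A4.
U+06AF: 2-byte form → DA AF.
U+76344: 4-byte form → F1 B6 8D 84.
U+C5C0: 3-byte form → EC 97 80.
Concatenated (12 bytes): E0 B8 A4 DA AF F1 B6 8D 84 EC 97 80.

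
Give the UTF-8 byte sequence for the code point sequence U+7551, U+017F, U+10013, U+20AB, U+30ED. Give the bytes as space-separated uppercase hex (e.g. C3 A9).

E7 95 91 C5 BF F0 90 80 93 E2 82 AB E3 83 AD

U+7551: 3-byte form → E7 95 91.
U+017F: 2-byte form → C5 BF.
U+10013: 4-byte form → F0 90 80 93.
U+20AB: 3-byte form → E2 82 AB.
U+30ED: 3-byte form → E3 83 AD.
Concatenated (15 bytes): E7 95 91 C5 BF F0 90 80 93 E2 82 AB E3 83 AD.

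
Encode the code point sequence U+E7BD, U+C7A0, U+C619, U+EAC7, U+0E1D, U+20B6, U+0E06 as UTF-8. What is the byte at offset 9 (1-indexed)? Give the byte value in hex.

0x99

1-indexed offset 9 is 0-indexed offset 8.
U+E7BD → 3-byte form EE 9E BD at offsets 0–2.
U+C7A0 → 3-byte form EC 9E A0 at offsets 3–5.
U+C619 → 3-byte form EC 98 99 at offsets 6–8.
Offset 8 falls in char 3's range; it's byte 3 of EC 98 99 = 0x99.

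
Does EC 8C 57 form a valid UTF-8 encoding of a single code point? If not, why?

Leading byte 0xEC = 11101100 → 3-byte form.
Byte 3 is 0x57 = 01010111, which is not 10xxxxxx — expected a continuation byte.

invalid (non-continuation byte where continuation expected)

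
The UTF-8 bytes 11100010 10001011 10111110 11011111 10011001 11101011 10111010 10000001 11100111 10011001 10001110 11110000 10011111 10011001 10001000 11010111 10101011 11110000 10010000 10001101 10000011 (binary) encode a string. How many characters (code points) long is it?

Byte at offset 0: 0xE2 = 11100010 → 3-byte char (#1). Advance 3.
Byte at offset 3: 0xDF = 11011111 → 2-byte char (#2). Advance 2.
Byte at offset 5: 0xEB = 11101011 → 3-byte char (#3). Advance 3.
Byte at offset 8: 0xE7 = 11100111 → 3-byte char (#4). Advance 3.
Byte at offset 11: 0xF0 = 11110000 → 4-byte char (#5). Advance 4.
Byte at offset 15: 0xD7 = 11010111 → 2-byte char (#6). Advance 2.
Byte at offset 17: 0xF0 = 11110000 → 4-byte char (#7). Advance 4.
Reached end at offset 21 after 7 code points.

7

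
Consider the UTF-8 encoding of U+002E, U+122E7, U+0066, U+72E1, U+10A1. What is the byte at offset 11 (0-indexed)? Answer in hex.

U+002E → 1-byte form 2E at offsets 0–0.
U+122E7 → 4-byte form F0 92 8B A7 at offsets 1–4.
U+0066 → 1-byte form 66 at offsets 5–5.
U+72E1 → 3-byte form E7 8B A1 at offsets 6–8.
U+10A1 → 3-byte form E1 82 A1 at offsets 9–11.
Offset 11 falls in char 5's range; it's byte 3 of E1 82 A1 = 0xA1.

0xA1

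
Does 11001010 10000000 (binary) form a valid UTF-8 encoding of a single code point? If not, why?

valid

Leading byte 0xCA = 11001010 → 2-byte form.
Continuation bytes 0x80=10000000 all match 10xxxxxx.
Decoded value 0x280 is ≥ 0x80 (shortest form) and not a surrogate.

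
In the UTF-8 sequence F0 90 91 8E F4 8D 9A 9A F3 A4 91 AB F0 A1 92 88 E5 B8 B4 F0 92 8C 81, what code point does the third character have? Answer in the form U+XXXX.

U+E446B

Offset 0: leading byte 0xF0 = 11110000 → 4-byte char #1 = F0 90 91 8E.
Offset 4: leading byte 0xF4 = 11110100 → 4-byte char #2 = F4 8D 9A 9A.
Offset 8: leading byte 0xF3 = 11110011 → 4-byte char #3 = F3 A4 91 AB.
Leading byte 0xF3 = 11110011 matches 11110xxx → 4-byte sequence.
Byte 1: 0xF3 = 11110011, payload 011 (3 bits).
Byte 2: 0xA4 = 10100100 (10xxxxxx ✓), payload 100100.
Byte 3: 0x91 = 10010001 (10xxxxxx ✓), payload 010001.
Byte 4: 0xAB = 10101011 (10xxxxxx ✓), payload 101011.
Concatenate: 011100100010001101011 = 0xE446B (21 bits → U+E446B).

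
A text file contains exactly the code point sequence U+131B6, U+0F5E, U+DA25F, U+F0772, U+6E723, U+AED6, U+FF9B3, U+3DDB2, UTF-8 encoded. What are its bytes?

U+131B6: 4-byte form → F0 93 86 B6.
U+0F5E: 3-byte form → E0 BD 9E.
U+DA25F: 4-byte form → F3 9A 89 9F.
U+F0772: 4-byte form → F3 B0 9D B2.
U+6E723: 4-byte form → F1 AE 9C A3.
U+AED6: 3-byte form → EA BB 96.
U+FF9B3: 4-byte form → F3 BF A6 B3.
U+3DDB2: 4-byte form → F0 BD B6 B2.
Concatenated (30 bytes): F0 93 86 B6 E0 BD 9E F3 9A 89 9F F3 B0 9D B2 F1 AE 9C A3 EA BB 96 F3 BF A6 B3 F0 BD B6 B2.

F0 93 86 B6 E0 BD 9E F3 9A 89 9F F3 B0 9D B2 F1 AE 9C A3 EA BB 96 F3 BF A6 B3 F0 BD B6 B2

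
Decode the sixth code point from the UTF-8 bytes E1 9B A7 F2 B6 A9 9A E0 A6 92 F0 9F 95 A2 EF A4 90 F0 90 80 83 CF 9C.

U+10003

Offset 0: leading byte 0xE1 = 11100001 → 3-byte char #1 = E1 9B A7.
Offset 3: leading byte 0xF2 = 11110010 → 4-byte char #2 = F2 B6 A9 9A.
Offset 7: leading byte 0xE0 = 11100000 → 3-byte char #3 = E0 A6 92.
Offset 10: leading byte 0xF0 = 11110000 → 4-byte char #4 = F0 9F 95 A2.
Offset 14: leading byte 0xEF = 11101111 → 3-byte char #5 = EF A4 90.
Offset 17: leading byte 0xF0 = 11110000 → 4-byte char #6 = F0 90 80 83.
Leading byte 0xF0 = 11110000 matches 11110xxx → 4-byte sequence.
Byte 1: 0xF0 = 11110000, payload 000 (3 bits).
Byte 2: 0x90 = 10010000 (10xxxxxx ✓), payload 010000.
Byte 3: 0x80 = 10000000 (10xxxxxx ✓), payload 000000.
Byte 4: 0x83 = 10000011 (10xxxxxx ✓), payload 000011.
Concatenate: 000010000000000000011 = 0x10003 (21 bits → U+10003).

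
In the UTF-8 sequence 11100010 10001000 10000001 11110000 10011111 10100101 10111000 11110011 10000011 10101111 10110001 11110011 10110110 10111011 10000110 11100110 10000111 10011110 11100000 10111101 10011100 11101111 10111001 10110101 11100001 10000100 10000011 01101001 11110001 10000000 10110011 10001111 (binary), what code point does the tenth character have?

U+40CCF

Offset 0: leading byte 0xE2 = 11100010 → 3-byte char #1 = E2 88 81.
Offset 3: leading byte 0xF0 = 11110000 → 4-byte char #2 = F0 9F A5 B8.
Offset 7: leading byte 0xF3 = 11110011 → 4-byte char #3 = F3 83 AF B1.
Offset 11: leading byte 0xF3 = 11110011 → 4-byte char #4 = F3 B6 BB 86.
Offset 15: leading byte 0xE6 = 11100110 → 3-byte char #5 = E6 87 9E.
Offset 18: leading byte 0xE0 = 11100000 → 3-byte char #6 = E0 BD 9C.
Offset 21: leading byte 0xEF = 11101111 → 3-byte char #7 = EF B9 B5.
Offset 24: leading byte 0xE1 = 11100001 → 3-byte char #8 = E1 84 83.
Offset 27: leading byte 0x69 = 01101001 → 1-byte char #9 = 69.
Offset 28: leading byte 0xF1 = 11110001 → 4-byte char #10 = F1 80 B3 8F.
Leading byte 0xF1 = 11110001 matches 11110xxx → 4-byte sequence.
Byte 1: 0xF1 = 11110001, payload 001 (3 bits).
Byte 2: 0x80 = 10000000 (10xxxxxx ✓), payload 000000.
Byte 3: 0xB3 = 10110011 (10xxxxxx ✓), payload 110011.
Byte 4: 0x8F = 10001111 (10xxxxxx ✓), payload 001111.
Concatenate: 001000000110011001111 = 0x40CCF (21 bits → U+40CCF).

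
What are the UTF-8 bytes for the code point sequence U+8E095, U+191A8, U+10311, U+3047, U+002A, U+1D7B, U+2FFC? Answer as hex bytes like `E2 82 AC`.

U+8E095: 4-byte form → F2 8E 82 95.
U+191A8: 4-byte form → F0 99 86 A8.
U+10311: 4-byte form → F0 90 8C 91.
U+3047: 3-byte form → E3 81 87.
U+002A: 1-byte form → 2A.
U+1D7B: 3-byte form → E1 B5 BB.
U+2FFC: 3-byte form → E2 BF BC.
Concatenated (22 bytes): F2 8E 82 95 F0 99 86 A8 F0 90 8C 91 E3 81 87 2A E1 B5 BB E2 BF BC.

F2 8E 82 95 F0 99 86 A8 F0 90 8C 91 E3 81 87 2A E1 B5 BB E2 BF BC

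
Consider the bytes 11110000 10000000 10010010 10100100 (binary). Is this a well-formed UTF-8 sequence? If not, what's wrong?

invalid (overlong encoding)

Leading byte 0xF0 = 11110000 → 4-byte form.
Continuation bytes all match 10xxxxxx. Payload decodes to 0x4A4.
But 0x4A4 < 0x10000, the minimum for a 4-byte sequence — this is an overlong encoding.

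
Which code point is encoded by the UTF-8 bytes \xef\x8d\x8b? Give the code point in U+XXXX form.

Leading byte 0xEF = 11101111 matches 1110xxxx → 3-byte sequence.
Byte 1: 0xEF = 11101111, payload 1111 (4 bits).
Byte 2: 0x8D = 10001101 (10xxxxxx ✓), payload 001101.
Byte 3: 0x8B = 10001011 (10xxxxxx ✓), payload 001011.
Concatenate: 1111001101001011 = 0xF34B (16 bits → U+F34B).

U+F34B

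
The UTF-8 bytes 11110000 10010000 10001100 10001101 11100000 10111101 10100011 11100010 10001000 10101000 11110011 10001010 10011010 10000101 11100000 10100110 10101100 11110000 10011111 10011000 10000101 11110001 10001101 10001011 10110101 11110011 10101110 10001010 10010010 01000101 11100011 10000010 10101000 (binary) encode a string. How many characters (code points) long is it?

Byte at offset 0: 0xF0 = 11110000 → 4-byte char (#1). Advance 4.
Byte at offset 4: 0xE0 = 11100000 → 3-byte char (#2). Advance 3.
Byte at offset 7: 0xE2 = 11100010 → 3-byte char (#3). Advance 3.
Byte at offset 10: 0xF3 = 11110011 → 4-byte char (#4). Advance 4.
Byte at offset 14: 0xE0 = 11100000 → 3-byte char (#5). Advance 3.
Byte at offset 17: 0xF0 = 11110000 → 4-byte char (#6). Advance 4.
Byte at offset 21: 0xF1 = 11110001 → 4-byte char (#7). Advance 4.
Byte at offset 25: 0xF3 = 11110011 → 4-byte char (#8). Advance 4.
Byte at offset 29: 0x45 = 01000101 → 1-byte char (#9). Advance 1.
Byte at offset 30: 0xE3 = 11100011 → 3-byte char (#10). Advance 3.
Reached end at offset 33 after 10 code points.

10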